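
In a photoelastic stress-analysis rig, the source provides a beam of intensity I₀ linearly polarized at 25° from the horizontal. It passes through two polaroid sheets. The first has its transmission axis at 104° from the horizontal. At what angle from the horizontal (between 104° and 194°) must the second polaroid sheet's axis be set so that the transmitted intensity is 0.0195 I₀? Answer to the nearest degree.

I₁ = I₀ cos²(104° − 25°) = I₀ cos²(79°) = 0.03641 I₀.
Need I₂/I₀ = 0.0195, so cos²(θ − 104°) = 0.0195 / 0.03641 = 0.5356.
θ − 104° = arccos(√0.5356) = 43.0°, giving θ ≈ 104 + 43.0 = 147.0°.

θ ≈ 147°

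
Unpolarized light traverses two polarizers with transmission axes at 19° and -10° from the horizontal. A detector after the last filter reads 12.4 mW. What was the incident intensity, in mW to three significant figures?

I₀ ≈ 32.4 mW

Unpolarized light through the first polarizer → I₁ = ½ I₀, now polarized at 19°.
I₂ = I₁ cos²(-10° − 19°) = 0.5 I₀ · cos²(29°) = 0.3825 I₀.
So 12.4 mW = 0.3825 I₀, giving I₀ = 12.4/0.3825 = 32.42 mW.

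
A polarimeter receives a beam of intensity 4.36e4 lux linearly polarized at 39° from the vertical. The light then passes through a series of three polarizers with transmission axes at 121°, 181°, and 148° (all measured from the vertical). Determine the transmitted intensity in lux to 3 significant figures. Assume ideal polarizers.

I ≈ 148 lux

By Malus's law, I₁ = 4.36e4 lux · cos²(82°) = 844.5 lux.
I₂ = I₁ · cos²(60°) = 844.5 · 0.25 = 211.1 lux.
I₃ = I₂ · cos²(33°) = 211.1 · 0.7034 = 148.5 lux.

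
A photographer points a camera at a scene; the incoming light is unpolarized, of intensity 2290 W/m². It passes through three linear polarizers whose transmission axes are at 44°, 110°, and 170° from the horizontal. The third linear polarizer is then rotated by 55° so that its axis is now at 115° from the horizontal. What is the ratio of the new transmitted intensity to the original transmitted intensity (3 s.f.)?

I_new/I_old ≈ 3.97

Before rotation:
Unpolarized light through the first polarizer → I₁ = ½ I₀, now polarized at 44°.
I₂ = I₁ cos²(110° − 44°) = 0.5 I₀ · cos²(66°) = 0.08272 I₀.
I₃ = I₂ cos²(170° − 110°) = 0.08272 I₀ · cos²(60°) = 0.02068 I₀.
After rotation:
Unpolarized light through the first polarizer → I₁ = ½ I₀, now polarized at 44°.
I₂ = I₁ cos²(110° − 44°) = 0.5 I₀ · cos²(66°) = 0.08272 I₀.
I₃ = I₂ cos²(115° − 110°) = 0.08272 I₀ · cos²(5°) = 0.08209 I₀.
Ratio = 0.08209 / 0.02068 = 3.97.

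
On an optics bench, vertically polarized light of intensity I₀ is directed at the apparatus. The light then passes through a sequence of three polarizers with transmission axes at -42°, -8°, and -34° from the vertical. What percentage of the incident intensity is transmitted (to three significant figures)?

I₁ = I₀ cos²(-42° − 0°) = I₀ cos²(42°) = 0.5523 I₀.
I₂ = I₁ cos²(-8° + 42°) = 0.5523 I₀ · cos²(34°) = 0.3796 I₀.
I₃ = I₂ cos²(-34° + 8°) = 0.3796 I₀ · cos²(26°) = 0.3066 I₀.
That is 30.66% of the incident intensity.

≈ 30.7%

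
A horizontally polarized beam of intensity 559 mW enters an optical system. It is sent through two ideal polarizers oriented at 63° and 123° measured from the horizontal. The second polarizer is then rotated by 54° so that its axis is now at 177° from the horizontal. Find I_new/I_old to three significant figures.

Before rotation:
By Malus's law, I₁ = I₀ cos²(63° − 0°) = I₀ cos²(63°) = 0.2061 I₀.
I₂ = I₁ cos²(123° − 63°) = 0.2061 I₀ · cos²(60°) = 0.05153 I₀.
After rotation:
I₁ = I₀ cos²(63° − 0°) = I₀ cos²(63°) = 0.2061 I₀.
Angle between axes 1 and 2: 66°. I₂ = 0.2061 I₀ · cos²(66°) = 0.0341 I₀.
Ratio = 0.0341 / 0.05153 = 0.6617.

I_new/I_old ≈ 0.662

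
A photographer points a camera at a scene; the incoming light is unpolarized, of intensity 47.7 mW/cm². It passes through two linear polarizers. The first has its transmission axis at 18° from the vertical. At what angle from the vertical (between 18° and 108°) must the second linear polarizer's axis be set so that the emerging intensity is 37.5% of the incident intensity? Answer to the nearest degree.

θ ≈ 48°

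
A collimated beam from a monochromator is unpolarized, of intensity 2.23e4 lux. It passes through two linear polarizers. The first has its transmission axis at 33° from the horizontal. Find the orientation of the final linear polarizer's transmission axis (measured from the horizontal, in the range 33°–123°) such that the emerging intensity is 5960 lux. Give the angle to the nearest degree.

θ ≈ 76°

Unpolarized light through the first polarizer → I₁ = ½ I₀, now polarized at 33°.
Target fraction: 5960 / 2.23e4 lux = 0.2673 of I₀.
Need I₂/I₀ = 0.2673, so cos²(θ − 33°) = 0.2673 / 0.5 = 0.5345.
θ − 33° = arccos(√0.5345) = 43.0°, giving θ ≈ 33 + 43.0 = 76.0°.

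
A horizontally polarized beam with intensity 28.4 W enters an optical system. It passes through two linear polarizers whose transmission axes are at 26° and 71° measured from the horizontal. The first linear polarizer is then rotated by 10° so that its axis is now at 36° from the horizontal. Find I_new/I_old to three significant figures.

I_new/I_old ≈ 1.09

Before rotation:
By Malus's law, I₁ = I₀ cos²(26° − 0°) = I₀ cos²(26°) = 0.8078 I₀.
I₂ = I₁ cos²(71° − 26°) = 0.8078 I₀ · cos²(45°) = 0.4039 I₀.
After rotation:
I₁ = I₀ cos²(36° − 0°) = I₀ cos²(36°) = 0.6545 I₀.
I₂ = I₁ cos²(71° − 36°) = 0.6545 I₀ · cos²(35°) = 0.4392 I₀.
Ratio = 0.4392 / 0.4039 = 1.087.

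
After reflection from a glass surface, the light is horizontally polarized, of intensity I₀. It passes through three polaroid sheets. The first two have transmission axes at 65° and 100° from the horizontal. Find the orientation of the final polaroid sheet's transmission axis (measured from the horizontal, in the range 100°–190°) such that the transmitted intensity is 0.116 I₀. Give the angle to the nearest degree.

θ ≈ 110°

By Malus's law, I₁ = I₀ cos²(65° − 0°) = I₀ cos²(65°) = 0.1786 I₀.
I₂ = I₁ cos²(100° − 65°) = 0.1786 I₀ · cos²(35°) = 0.1198 I₀.
Need I₃/I₀ = 0.116, so cos²(θ − 100°) = 0.116 / 0.1198 = 0.9679.
θ − 100° = arccos(√0.9679) = 10.3°, giving θ ≈ 100 + 10.3 = 110.3°.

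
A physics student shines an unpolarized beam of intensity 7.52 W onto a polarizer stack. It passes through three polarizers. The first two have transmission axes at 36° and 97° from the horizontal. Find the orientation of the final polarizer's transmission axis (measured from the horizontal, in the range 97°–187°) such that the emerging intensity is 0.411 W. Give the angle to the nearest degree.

Unpolarized light through the first polarizer → I₁ = ½ I₀, now polarized at 36°.
I₂ = I₁ cos²(97° − 36°) = 0.5 I₀ · cos²(61°) = 0.1175 I₀.
Target fraction: 0.411 / 7.52 W = 0.05465 of I₀.
Need I₃/I₀ = 0.05465, so cos²(θ − 97°) = 0.05465 / 0.1175 = 0.4651.
θ − 97° = arccos(√0.4651) = 47.0°, giving θ ≈ 97 + 47.0 = 144.0°.

θ ≈ 144°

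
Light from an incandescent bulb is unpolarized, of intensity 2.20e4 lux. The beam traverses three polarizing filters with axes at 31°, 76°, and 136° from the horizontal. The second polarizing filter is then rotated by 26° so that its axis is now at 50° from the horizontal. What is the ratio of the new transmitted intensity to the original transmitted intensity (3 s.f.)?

Before rotation:
Unpolarized light through the first polarizer → I₁ = ½ I₀, now polarized at 31°.
I₂ = I₁ cos²(76° − 31°) = 0.5 I₀ · cos²(45°) = 0.25 I₀.
I₃ = I₂ cos²(136° − 76°) = 0.25 I₀ · cos²(60°) = 0.0625 I₀.
After rotation:
Unpolarized light through the first polarizer → I₁ = ½ I₀, now polarized at 31°.
I₂ = I₁ cos²(50° − 31°) = 0.5 I₀ · cos²(19°) = 0.447 I₀.
I₃ = I₂ cos²(136° − 50°) = 0.447 I₀ · cos²(86°) = 0.002175 I₀.
Ratio = 0.002175 / 0.0625 = 0.0348.

I_new/I_old ≈ 0.0348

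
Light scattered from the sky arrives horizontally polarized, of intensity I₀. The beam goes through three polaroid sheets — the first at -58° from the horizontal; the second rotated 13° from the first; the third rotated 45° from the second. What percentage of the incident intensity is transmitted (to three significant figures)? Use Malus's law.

≈ 13.3%

By Malus's law, I₁ = I₀ cos²(-58° − 0°) = I₀ cos²(58°) = 0.2808 I₀.
I₂ = I₁ cos²(13°) = 0.2808 · 0.9494 I₀ = 0.2666 I₀.
I₃ = I₂ cos²(45°) = 0.2666 · 0.5 I₀ = 0.1333 I₀.
That is 13.33% of the incident intensity.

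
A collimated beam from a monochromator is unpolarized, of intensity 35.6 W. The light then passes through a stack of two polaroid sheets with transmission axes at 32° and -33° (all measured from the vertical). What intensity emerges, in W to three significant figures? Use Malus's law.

Unpolarized light through the first polarizer → I₁ = 35.6 W/2 = 17.8 W, polarized at 32°.
I₂ = I₁ · cos²(65°) = 17.8 · 0.1786 = 3.179 W.

I ≈ 3.18 W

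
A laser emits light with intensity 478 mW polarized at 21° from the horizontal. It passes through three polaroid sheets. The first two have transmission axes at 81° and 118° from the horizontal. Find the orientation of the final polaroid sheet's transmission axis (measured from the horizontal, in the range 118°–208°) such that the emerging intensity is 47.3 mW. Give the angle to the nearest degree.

θ ≈ 156°

By Malus's law, I₁ = I₀ cos²(81° − 21°) = I₀ cos²(60°) = 0.25 I₀.
I₂ = I₁ cos²(118° − 81°) = 0.25 I₀ · cos²(37°) = 0.1595 I₀.
Target fraction: 47.3 / 478 mW = 0.09895 of I₀.
Need I₃/I₀ = 0.09895, so cos²(θ − 118°) = 0.09895 / 0.1595 = 0.6206.
θ − 118° = arccos(√0.6206) = 38.0°, giving θ ≈ 118 + 38.0 = 156.0°.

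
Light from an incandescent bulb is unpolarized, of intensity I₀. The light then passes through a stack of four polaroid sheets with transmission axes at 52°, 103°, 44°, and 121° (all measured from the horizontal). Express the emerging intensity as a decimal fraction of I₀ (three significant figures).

≈ 0.00266 I₀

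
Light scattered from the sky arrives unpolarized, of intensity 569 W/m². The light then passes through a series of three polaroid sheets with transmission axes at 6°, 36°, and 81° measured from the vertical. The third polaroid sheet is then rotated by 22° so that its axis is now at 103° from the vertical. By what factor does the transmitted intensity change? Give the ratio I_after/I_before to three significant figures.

Before rotation:
Unpolarized light through the first polarizer → I₁ = ½ I₀, now polarized at 6°.
I₂ = I₁ cos²(36° − 6°) = 0.5 I₀ · cos²(30°) = 0.375 I₀.
I₃ = I₂ cos²(81° − 36°) = 0.375 I₀ · cos²(45°) = 0.1875 I₀.
After rotation:
Unpolarized light through the first polarizer → I₁ = ½ I₀, now polarized at 6°.
I₂ = I₁ cos²(36° − 6°) = 0.5 I₀ · cos²(30°) = 0.375 I₀.
I₃ = I₂ cos²(103° − 36°) = 0.375 I₀ · cos²(67°) = 0.05725 I₀.
Ratio = 0.05725 / 0.1875 = 0.3053.

I_new/I_old ≈ 0.305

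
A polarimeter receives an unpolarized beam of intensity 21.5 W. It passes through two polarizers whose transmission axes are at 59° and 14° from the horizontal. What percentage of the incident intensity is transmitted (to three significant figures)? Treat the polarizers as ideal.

≈ 25.0%

Unpolarized light through the first polarizer → I₁ = 21.5 W/2 = 10.75 W, polarized at 59°.
I₂ = I₁ · cos²(45°) = 10.75 · 0.5 = 5.375 W.
That is 25% of the incident intensity.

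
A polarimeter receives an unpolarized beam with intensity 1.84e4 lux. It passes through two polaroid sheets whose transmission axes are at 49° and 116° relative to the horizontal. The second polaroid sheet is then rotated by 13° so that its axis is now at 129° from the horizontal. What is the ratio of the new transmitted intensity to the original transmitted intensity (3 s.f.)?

Before rotation:
Unpolarized light through the first polarizer → I₁ = ½ I₀, now polarized at 49°.
I₂ = I₁ cos²(116° − 49°) = 0.5 I₀ · cos²(67°) = 0.07634 I₀.
After rotation:
Unpolarized light through the first polarizer → I₁ = ½ I₀, now polarized at 49°.
I₂ = I₁ cos²(129° − 49°) = 0.5 I₀ · cos²(80°) = 0.01508 I₀.
Ratio = 0.01508 / 0.07634 = 0.1975.

I_new/I_old ≈ 0.198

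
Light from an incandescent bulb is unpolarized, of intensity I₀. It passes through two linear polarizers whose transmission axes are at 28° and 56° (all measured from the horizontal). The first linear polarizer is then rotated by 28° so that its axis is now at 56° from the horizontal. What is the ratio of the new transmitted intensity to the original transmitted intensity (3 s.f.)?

Before rotation:
Unpolarized light through the first polarizer → I₁ = ½ I₀, now polarized at 28°.
I₂ = I₁ cos²(56° − 28°) = 0.5 I₀ · cos²(28°) = 0.3898 I₀.
After rotation:
Unpolarized light through the first polarizer → I₁ = ½ I₀, now polarized at 56°.
I₂ = I₁ cos²(56° − 56°) = 0.5 I₀ · cos²(0°) = 0.5 I₀.
Ratio = 0.5 / 0.3898 = 1.283.

I_new/I_old ≈ 1.28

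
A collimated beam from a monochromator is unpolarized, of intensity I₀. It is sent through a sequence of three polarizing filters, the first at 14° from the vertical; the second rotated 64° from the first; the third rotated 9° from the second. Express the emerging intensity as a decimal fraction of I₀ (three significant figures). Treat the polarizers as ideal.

≈ 0.0937 I₀

Unpolarized light through the first polarizer → I₁ = ½ I₀, now polarized at 14°.
I₂ = I₁ cos²(64°) = 0.5 · 0.1922 I₀ = 0.09608 I₀.
I₃ = I₂ cos²(9°) = 0.09608 · 0.9755 I₀ = 0.09373 I₀.
Transmitted fraction = 0.09373.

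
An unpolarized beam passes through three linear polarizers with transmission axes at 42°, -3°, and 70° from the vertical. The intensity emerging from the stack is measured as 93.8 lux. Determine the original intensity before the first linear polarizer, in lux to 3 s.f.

I₀ ≈ 4390 lux

Unpolarized light through the first polarizer → I₁ = ½ I₀, now polarized at 42°.
I₂ = I₁ cos²(-3° − 42°) = 0.5 I₀ · cos²(45°) = 0.25 I₀.
I₃ = I₂ cos²(70° + 3°) = 0.25 I₀ · cos²(73°) = 0.02137 I₀.
So 93.8 lux = 0.02137 I₀, giving I₀ = 93.8/0.02137 = 4389 lux.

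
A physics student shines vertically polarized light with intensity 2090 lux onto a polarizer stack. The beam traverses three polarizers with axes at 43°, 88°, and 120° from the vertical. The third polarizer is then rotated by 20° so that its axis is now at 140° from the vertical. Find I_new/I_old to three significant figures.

Before rotation:
I₁ = I₀ cos²(43° − 0°) = I₀ cos²(43°) = 0.5349 I₀.
I₂ = I₁ cos²(88° − 43°) = 0.5349 I₀ · cos²(45°) = 0.2674 I₀.
I₃ = I₂ cos²(120° − 88°) = 0.2674 I₀ · cos²(32°) = 0.1923 I₀.
After rotation:
I₁ = I₀ cos²(43° − 0°) = I₀ cos²(43°) = 0.5349 I₀.
I₂ = I₁ cos²(88° − 43°) = 0.5349 I₀ · cos²(45°) = 0.2674 I₀.
I₃ = I₂ cos²(140° − 88°) = 0.2674 I₀ · cos²(52°) = 0.1014 I₀.
Ratio = 0.1014 / 0.1923 = 0.527.

I_new/I_old ≈ 0.527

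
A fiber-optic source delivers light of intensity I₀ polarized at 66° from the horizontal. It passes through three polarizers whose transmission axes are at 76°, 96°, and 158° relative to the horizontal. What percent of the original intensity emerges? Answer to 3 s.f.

By Malus's law, I₁ = I₀ cos²(76° − 66°) = I₀ cos²(10°) = 0.9698 I₀.
I₂ = I₁ cos²(96° − 76°) = 0.9698 I₀ · cos²(20°) = 0.8564 I₀.
I₃ = I₂ cos²(158° − 96°) = 0.8564 I₀ · cos²(62°) = 0.1888 I₀.
That is 18.88% of the incident intensity.

≈ 18.9%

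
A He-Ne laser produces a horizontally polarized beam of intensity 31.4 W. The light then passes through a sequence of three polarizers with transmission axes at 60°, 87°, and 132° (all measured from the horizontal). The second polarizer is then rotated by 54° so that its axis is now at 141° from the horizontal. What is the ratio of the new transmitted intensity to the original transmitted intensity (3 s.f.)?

Before rotation:
I₁ = I₀ cos²(60° − 0°) = I₀ cos²(60°) = 0.25 I₀.
I₂ = I₁ cos²(87° − 60°) = 0.25 I₀ · cos²(27°) = 0.1985 I₀.
I₃ = I₂ cos²(132° − 87°) = 0.1985 I₀ · cos²(45°) = 0.09924 I₀.
After rotation:
I₁ = I₀ cos²(60° − 0°) = I₀ cos²(60°) = 0.25 I₀.
I₂ = I₁ cos²(141° − 60°) = 0.25 I₀ · cos²(81°) = 0.006118 I₀.
I₃ = I₂ cos²(132° − 141°) = 0.006118 I₀ · cos²(9°) = 0.005968 I₀.
Ratio = 0.005968 / 0.09924 = 0.06014.

I_new/I_old ≈ 0.0601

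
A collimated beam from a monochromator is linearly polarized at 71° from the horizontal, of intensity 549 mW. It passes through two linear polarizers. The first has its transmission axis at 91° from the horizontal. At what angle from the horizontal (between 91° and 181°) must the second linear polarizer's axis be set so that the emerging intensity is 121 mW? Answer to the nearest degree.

I₁ = I₀ cos²(91° − 71°) = I₀ cos²(20°) = 0.883 I₀.
Target fraction: 121 / 549 mW = 0.2204 of I₀.
Need I₂/I₀ = 0.2204, so cos²(θ − 91°) = 0.2204 / 0.883 = 0.2496.
θ − 91° = arccos(√0.2496) = 60.0°, giving θ ≈ 91 + 60.0 = 151.0°.

θ ≈ 151°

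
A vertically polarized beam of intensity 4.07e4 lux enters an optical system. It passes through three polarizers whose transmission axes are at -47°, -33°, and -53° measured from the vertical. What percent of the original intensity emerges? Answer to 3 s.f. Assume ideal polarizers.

I₁ = 4.07e4 lux · cos²(47°) = 1.893e+04 lux.
I₂ = I₁ · cos²(14°) = 1.893e+04 · 0.9415 = 1.782e+04 lux.
I₃ = I₂ · cos²(20°) = 1.782e+04 · 0.883 = 1.574e+04 lux.
That is 38.67% of the incident intensity.

≈ 38.7%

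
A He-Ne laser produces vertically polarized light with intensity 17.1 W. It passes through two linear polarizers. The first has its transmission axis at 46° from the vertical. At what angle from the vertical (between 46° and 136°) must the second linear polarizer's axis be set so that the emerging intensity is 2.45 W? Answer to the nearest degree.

By Malus's law, I₁ = I₀ cos²(46° − 0°) = I₀ cos²(46°) = 0.4826 I₀.
Target fraction: 2.45 / 17.1 W = 0.1433 of I₀.
Need I₂/I₀ = 0.1433, so cos²(θ − 46°) = 0.1433 / 0.4826 = 0.2969.
θ − 46° = arccos(√0.2969) = 57.0°, giving θ ≈ 46 + 57.0 = 103.0°.

θ ≈ 103°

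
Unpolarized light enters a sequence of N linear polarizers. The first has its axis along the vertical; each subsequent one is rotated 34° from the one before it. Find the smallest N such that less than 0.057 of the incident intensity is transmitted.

N = 7

First polarizer halves the unpolarized light: factor 1/2.
Each further stage multiplies by cos²(34°) = 0.6873.
After N polarizers: T = 0.5·0.6873^(N−1). Require T < 0.057 ⇒ N−1 > ln(0.057/0.5)/ln(0.6873) = 5.79, so N−1 ≥ 6 and N = 7.
Check: N=7 gives T = 0.05271 < 0.057; N=6 gives T = 0.07669.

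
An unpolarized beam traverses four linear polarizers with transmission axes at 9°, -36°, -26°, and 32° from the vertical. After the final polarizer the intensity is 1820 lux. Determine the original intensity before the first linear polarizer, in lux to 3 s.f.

Unpolarized light through the first polarizer → I₁ = ½ I₀, now polarized at 9°.
I₂ = I₁ cos²(-36° − 9°) = 0.5 I₀ · cos²(45°) = 0.25 I₀.
I₃ = I₂ cos²(-26° + 36°) = 0.25 I₀ · cos²(10°) = 0.2425 I₀.
I₄ = I₃ cos²(32° + 26°) = 0.2425 I₀ · cos²(58°) = 0.06809 I₀.
So 1820 lux = 0.06809 I₀, giving I₀ = 1820/0.06809 = 2.673e+04 lux.

I₀ ≈ 2.67e4 lux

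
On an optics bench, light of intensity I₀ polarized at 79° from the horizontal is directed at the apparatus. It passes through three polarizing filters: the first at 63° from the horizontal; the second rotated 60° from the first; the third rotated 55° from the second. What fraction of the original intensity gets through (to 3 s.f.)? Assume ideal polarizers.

I₁ = I₀ cos²(63° − 79°) = I₀ cos²(16°) = 0.924 I₀.
I₂ = I₁ cos²(60°) = 0.924 · 0.25 I₀ = 0.231 I₀.
I₃ = I₂ cos²(55°) = 0.231 · 0.329 I₀ = 0.076 I₀.
Transmitted fraction = 0.076.

≈ 0.0760 I₀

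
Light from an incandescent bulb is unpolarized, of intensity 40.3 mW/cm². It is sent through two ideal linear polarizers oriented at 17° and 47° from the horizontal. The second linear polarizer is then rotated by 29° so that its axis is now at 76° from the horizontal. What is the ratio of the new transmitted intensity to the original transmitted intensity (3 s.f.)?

I_new/I_old ≈ 0.354

Before rotation:
Unpolarized light through the first polarizer → I₁ = ½ I₀, now polarized at 17°.
I₂ = I₁ cos²(47° − 17°) = 0.5 I₀ · cos²(30°) = 0.375 I₀.
After rotation:
Unpolarized light through the first polarizer → I₁ = ½ I₀, now polarized at 17°.
I₂ = I₁ cos²(76° − 17°) = 0.5 I₀ · cos²(59°) = 0.1326 I₀.
Ratio = 0.1326 / 0.375 = 0.3537.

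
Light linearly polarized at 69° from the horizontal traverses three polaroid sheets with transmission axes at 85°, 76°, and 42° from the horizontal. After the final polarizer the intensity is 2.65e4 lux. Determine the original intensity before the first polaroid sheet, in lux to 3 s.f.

I₀ ≈ 4.28e4 lux

By Malus's law, I₁ = I₀ cos²(85° − 69°) = I₀ cos²(16°) = 0.924 I₀.
I₂ = I₁ cos²(76° − 85°) = 0.924 I₀ · cos²(9°) = 0.9014 I₀.
I₃ = I₂ cos²(42° − 76°) = 0.9014 I₀ · cos²(34°) = 0.6195 I₀.
So 2.65e4 lux = 0.6195 I₀, giving I₀ = 2.65e4/0.6195 = 4.277e+04 lux.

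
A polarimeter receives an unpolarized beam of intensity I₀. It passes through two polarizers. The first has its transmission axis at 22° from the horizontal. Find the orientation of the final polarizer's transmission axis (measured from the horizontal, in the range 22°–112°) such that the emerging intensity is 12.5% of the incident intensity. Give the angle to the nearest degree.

θ ≈ 82°

Unpolarized light through the first polarizer → I₁ = ½ I₀, now polarized at 22°.
Need I₂/I₀ = 0.125, so cos²(θ − 22°) = 0.125 / 0.5 = 0.25.
θ − 22° = arccos(√0.25) = 60.0°, giving θ ≈ 22 + 60.0 = 82.0°.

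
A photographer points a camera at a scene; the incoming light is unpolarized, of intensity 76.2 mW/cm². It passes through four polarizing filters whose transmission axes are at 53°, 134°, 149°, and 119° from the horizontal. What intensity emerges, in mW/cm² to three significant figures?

Unpolarized light through the first polarizer → I₁ = 76.2 mW/cm²/2 = 38.1 mW/cm², polarized at 53°.
I₂ = I₁ · cos²(81°) = 38.1 · 0.02447 = 0.9324 mW/cm².
I₃ = I₂ · cos²(15°) = 0.9324 · 0.933 = 0.8699 mW/cm².
I₄ = I₃ · cos²(30°) = 0.8699 · 0.75 = 0.6524 mW/cm².

I ≈ 0.652 mW/cm²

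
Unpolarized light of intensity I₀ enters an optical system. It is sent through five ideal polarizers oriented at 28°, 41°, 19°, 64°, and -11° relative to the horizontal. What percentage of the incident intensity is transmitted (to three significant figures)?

≈ 1.37%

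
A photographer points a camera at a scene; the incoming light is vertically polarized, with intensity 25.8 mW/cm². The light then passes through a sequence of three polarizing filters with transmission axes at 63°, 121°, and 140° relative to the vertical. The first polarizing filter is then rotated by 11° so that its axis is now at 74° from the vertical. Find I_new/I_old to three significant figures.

Before rotation:
I₁ = I₀ cos²(63° − 0°) = I₀ cos²(63°) = 0.2061 I₀.
I₂ = I₁ cos²(121° − 63°) = 0.2061 I₀ · cos²(58°) = 0.05788 I₀.
I₃ = I₂ cos²(140° − 121°) = 0.05788 I₀ · cos²(19°) = 0.05174 I₀.
After rotation:
I₁ = I₀ cos²(74° − 0°) = I₀ cos²(74°) = 0.07598 I₀.
I₂ = I₁ cos²(121° − 74°) = 0.07598 I₀ · cos²(47°) = 0.03534 I₀.
I₃ = I₂ cos²(140° − 121°) = 0.03534 I₀ · cos²(19°) = 0.03159 I₀.
Ratio = 0.03159 / 0.05174 = 0.6106.

I_new/I_old ≈ 0.611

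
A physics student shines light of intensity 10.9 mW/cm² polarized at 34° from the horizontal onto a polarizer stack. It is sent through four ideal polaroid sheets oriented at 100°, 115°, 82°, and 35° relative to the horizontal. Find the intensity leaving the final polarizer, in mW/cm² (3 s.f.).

I₁ = 10.9 mW/cm² · cos²(66°) = 1.803 mW/cm².
I₂ = I₁ · cos²(15°) = 1.803 · 0.933 = 1.682 mW/cm².
I₃ = I₂ · cos²(33°) = 1.682 · 0.7034 = 1.183 mW/cm².
I₄ = I₃ · cos²(47°) = 1.183 · 0.4651 = 0.5504 mW/cm².

I ≈ 0.550 mW/cm²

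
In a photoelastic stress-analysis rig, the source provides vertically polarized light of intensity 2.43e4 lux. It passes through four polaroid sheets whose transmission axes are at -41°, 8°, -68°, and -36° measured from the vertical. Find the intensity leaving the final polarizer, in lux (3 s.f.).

By Malus's law, I₁ = 2.43e4 lux · cos²(41°) = 1.384e+04 lux.
I₂ = I₁ · cos²(49°) = 1.384e+04 · 0.4304 = 5957 lux.
I₃ = I₂ · cos²(76°) = 5957 · 0.05853 = 348.7 lux.
I₄ = I₃ · cos²(32°) = 348.7 · 0.7192 = 250.8 lux.

I ≈ 251 lux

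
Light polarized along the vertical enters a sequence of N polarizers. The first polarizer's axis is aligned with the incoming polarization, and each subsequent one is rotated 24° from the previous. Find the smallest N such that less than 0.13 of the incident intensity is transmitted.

N = 13

First polarizer is aligned with the polarization: full transmission.
Each further stage multiplies by cos²(24°) = 0.8346.
After N polarizers: T = 0.8346^(N−1). Require T < 0.13 ⇒ N−1 > ln(0.13)/ln(0.8346) = 11.28, so N−1 ≥ 12 and N = 13.
Check: N=13 gives T = 0.1142 < 0.13; N=12 gives T = 0.1368.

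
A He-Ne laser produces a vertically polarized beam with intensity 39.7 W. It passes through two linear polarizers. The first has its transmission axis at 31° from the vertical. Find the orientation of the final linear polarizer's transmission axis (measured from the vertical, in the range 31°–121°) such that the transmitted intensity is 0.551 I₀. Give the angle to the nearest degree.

I₁ = I₀ cos²(31° − 0°) = I₀ cos²(31°) = 0.7347 I₀.
Need I₂/I₀ = 0.551, so cos²(θ − 31°) = 0.551 / 0.7347 = 0.7499.
θ − 31° = arccos(√0.7499) = 30.0°, giving θ ≈ 31 + 30.0 = 61.0°.

θ ≈ 61°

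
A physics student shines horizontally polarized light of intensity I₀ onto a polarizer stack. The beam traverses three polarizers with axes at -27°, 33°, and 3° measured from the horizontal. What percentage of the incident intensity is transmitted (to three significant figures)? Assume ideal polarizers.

I₁ = I₀ cos²(-27° − 0°) = I₀ cos²(27°) = 0.7939 I₀.
I₂ = I₁ cos²(33° + 27°) = 0.7939 I₀ · cos²(60°) = 0.1985 I₀.
I₃ = I₂ cos²(3° − 33°) = 0.1985 I₀ · cos²(30°) = 0.1489 I₀.
That is 14.89% of the incident intensity.

≈ 14.9%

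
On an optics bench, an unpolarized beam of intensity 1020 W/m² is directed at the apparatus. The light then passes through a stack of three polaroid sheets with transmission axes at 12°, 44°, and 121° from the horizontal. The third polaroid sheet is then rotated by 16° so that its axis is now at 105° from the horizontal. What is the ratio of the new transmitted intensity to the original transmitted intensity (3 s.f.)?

Before rotation:
Unpolarized light through the first polarizer → I₁ = ½ I₀, now polarized at 12°.
I₂ = I₁ cos²(44° − 12°) = 0.5 I₀ · cos²(32°) = 0.3596 I₀.
I₃ = I₂ cos²(121° − 44°) = 0.3596 I₀ · cos²(77°) = 0.0182 I₀.
After rotation:
Unpolarized light through the first polarizer → I₁ = ½ I₀, now polarized at 12°.
I₂ = I₁ cos²(44° − 12°) = 0.5 I₀ · cos²(32°) = 0.3596 I₀.
I₃ = I₂ cos²(105° − 44°) = 0.3596 I₀ · cos²(61°) = 0.08452 I₀.
Ratio = 0.08452 / 0.0182 = 4.645.

I_new/I_old ≈ 4.64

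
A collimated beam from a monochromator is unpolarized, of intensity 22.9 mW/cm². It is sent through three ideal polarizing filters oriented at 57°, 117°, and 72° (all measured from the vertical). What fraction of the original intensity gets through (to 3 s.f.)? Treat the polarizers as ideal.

Unpolarized light through the first polarizer → I₁ = 22.9 mW/cm²/2 = 11.45 mW/cm², polarized at 57°.
I₂ = I₁ · cos²(60°) = 11.45 · 0.25 = 2.863 mW/cm².
I₃ = I₂ · cos²(45°) = 2.863 · 0.5 = 1.431 mW/cm².
Transmitted fraction = 0.0625.

I/I₀ ≈ 0.0625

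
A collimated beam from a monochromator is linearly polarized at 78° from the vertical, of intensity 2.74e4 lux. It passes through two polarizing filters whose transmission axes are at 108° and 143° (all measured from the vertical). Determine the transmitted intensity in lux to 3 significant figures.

I ≈ 1.38e4 lux

I₁ = 2.74e4 lux · cos²(30°) = 2.055e+04 lux.
I₂ = I₁ · cos²(35°) = 2.055e+04 · 0.671 = 1.379e+04 lux.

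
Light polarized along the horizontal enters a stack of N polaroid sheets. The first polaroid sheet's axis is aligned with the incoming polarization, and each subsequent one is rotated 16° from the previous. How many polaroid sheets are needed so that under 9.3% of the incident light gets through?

N = 32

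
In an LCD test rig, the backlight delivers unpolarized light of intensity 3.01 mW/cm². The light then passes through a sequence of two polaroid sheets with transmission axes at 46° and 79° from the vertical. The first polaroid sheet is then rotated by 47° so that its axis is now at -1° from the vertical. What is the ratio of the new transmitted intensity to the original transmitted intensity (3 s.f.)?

Before rotation:
Unpolarized light through the first polarizer → I₁ = ½ I₀, now polarized at 46°.
I₂ = I₁ cos²(79° − 46°) = 0.5 I₀ · cos²(33°) = 0.3517 I₀.
After rotation:
Unpolarized light through the first polarizer → I₁ = ½ I₀, now polarized at -1°.
I₂ = I₁ cos²(79° + 1°) = 0.5 I₀ · cos²(80°) = 0.01508 I₀.
Ratio = 0.01508 / 0.3517 = 0.04287.

I_new/I_old ≈ 0.0429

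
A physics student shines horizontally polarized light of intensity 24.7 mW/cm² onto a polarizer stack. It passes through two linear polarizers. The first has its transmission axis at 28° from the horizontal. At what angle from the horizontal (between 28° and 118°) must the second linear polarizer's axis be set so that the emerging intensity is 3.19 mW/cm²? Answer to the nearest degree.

By Malus's law, I₁ = I₀ cos²(28° − 0°) = I₀ cos²(28°) = 0.7796 I₀.
Target fraction: 3.19 / 24.7 mW/cm² = 0.1291 of I₀.
Need I₂/I₀ = 0.1291, so cos²(θ − 28°) = 0.1291 / 0.7796 = 0.1657.
θ − 28° = arccos(√0.1657) = 66.0°, giving θ ≈ 28 + 66.0 = 94.0°.

θ ≈ 94°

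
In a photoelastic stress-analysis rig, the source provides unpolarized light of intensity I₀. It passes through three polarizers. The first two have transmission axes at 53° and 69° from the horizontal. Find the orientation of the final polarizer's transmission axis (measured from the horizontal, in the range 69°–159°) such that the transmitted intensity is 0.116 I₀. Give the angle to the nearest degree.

Unpolarized light through the first polarizer → I₁ = ½ I₀, now polarized at 53°.
I₂ = I₁ cos²(69° − 53°) = 0.5 I₀ · cos²(16°) = 0.462 I₀.
Need I₃/I₀ = 0.116, so cos²(θ − 69°) = 0.116 / 0.462 = 0.2511.
θ − 69° = arccos(√0.2511) = 59.9°, giving θ ≈ 69 + 59.9 = 128.9°.

θ ≈ 129°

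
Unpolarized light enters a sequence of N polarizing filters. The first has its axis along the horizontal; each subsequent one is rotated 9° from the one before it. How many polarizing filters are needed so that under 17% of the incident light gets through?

N = 45

First polarizer halves the unpolarized light: factor 1/2.
Each further stage multiplies by cos²(9°) = 0.9755.
After N polarizers: T = 0.5·0.9755^(N−1). Require T < 0.17 ⇒ N−1 > ln(0.17/0.5)/ln(0.9755) = 43.54, so N−1 ≥ 44 and N = 45.
Check: N=45 gives T = 0.1681 < 0.17; N=44 gives T = 0.1723.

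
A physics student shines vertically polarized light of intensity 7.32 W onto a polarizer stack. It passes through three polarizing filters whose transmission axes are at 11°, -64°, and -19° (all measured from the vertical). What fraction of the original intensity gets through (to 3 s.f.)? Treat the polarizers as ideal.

I/I₀ ≈ 0.0323

By Malus's law, I₁ = 7.32 W · cos²(11°) = 7.053 W.
I₂ = I₁ · cos²(75°) = 7.053 · 0.06699 = 0.4725 W.
I₃ = I₂ · cos²(45°) = 0.4725 · 0.5 = 0.2362 W.
Transmitted fraction = 0.03227.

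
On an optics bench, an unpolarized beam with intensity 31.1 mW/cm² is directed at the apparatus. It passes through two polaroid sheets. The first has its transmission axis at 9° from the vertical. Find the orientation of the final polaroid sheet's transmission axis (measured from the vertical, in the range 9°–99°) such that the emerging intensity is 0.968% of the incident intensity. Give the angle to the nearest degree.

θ ≈ 91°

Unpolarized light through the first polarizer → I₁ = ½ I₀, now polarized at 9°.
Need I₂/I₀ = 0.00968, so cos²(θ − 9°) = 0.00968 / 0.5 = 0.01936.
θ − 9° = arccos(√0.01936) = 82.0°, giving θ ≈ 9 + 82.0 = 91.0°.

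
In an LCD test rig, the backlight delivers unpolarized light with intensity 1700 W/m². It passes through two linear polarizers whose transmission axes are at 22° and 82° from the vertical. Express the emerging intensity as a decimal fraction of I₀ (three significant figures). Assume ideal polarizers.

Unpolarized light through the first polarizer → I₁ = 1700 W/m²/2 = 850 W/m², polarized at 22°.
I₂ = I₁ · cos²(60°) = 850 · 0.25 = 212.5 W/m².
Transmitted fraction = 0.125.

I/I₀ ≈ 0.125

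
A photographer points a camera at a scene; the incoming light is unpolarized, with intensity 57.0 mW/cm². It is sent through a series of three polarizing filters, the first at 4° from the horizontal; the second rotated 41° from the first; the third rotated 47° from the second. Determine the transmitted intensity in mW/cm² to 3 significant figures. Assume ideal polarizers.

Unpolarized light through the first polarizer → I₁ = 57.0 mW/cm²/2 = 28.5 mW/cm², polarized at 4°.
I₂ = I₁ · cos²(41°) = 28.5 · 0.5696 = 16.23 mW/cm².
I₃ = I₂ · cos²(47°) = 16.23 · 0.4651 = 7.55 mW/cm².

I ≈ 7.55 mW/cm²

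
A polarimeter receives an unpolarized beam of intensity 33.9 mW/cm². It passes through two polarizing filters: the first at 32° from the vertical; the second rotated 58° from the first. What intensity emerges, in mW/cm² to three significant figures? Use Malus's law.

Unpolarized light through the first polarizer → I₁ = 33.9 mW/cm²/2 = 16.95 mW/cm², polarized at 32°.
I₂ = I₁ · cos²(58°) = 16.95 · 0.2808 = 4.76 mW/cm².

I ≈ 4.76 mW/cm²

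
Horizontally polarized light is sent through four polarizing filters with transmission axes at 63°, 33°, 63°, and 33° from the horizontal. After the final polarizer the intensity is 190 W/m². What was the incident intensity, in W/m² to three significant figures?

By Malus's law, I₁ = I₀ cos²(63° − 0°) = I₀ cos²(63°) = 0.2061 I₀.
I₂ = I₁ cos²(33° − 63°) = 0.2061 I₀ · cos²(30°) = 0.1546 I₀.
I₃ = I₂ cos²(63° − 33°) = 0.1546 I₀ · cos²(30°) = 0.1159 I₀.
I₄ = I₃ cos²(33° − 63°) = 0.1159 I₀ · cos²(30°) = 0.08695 I₀.
So 190 W/m² = 0.08695 I₀, giving I₀ = 190/0.08695 = 2185 W/m².

I₀ ≈ 2190 W/m²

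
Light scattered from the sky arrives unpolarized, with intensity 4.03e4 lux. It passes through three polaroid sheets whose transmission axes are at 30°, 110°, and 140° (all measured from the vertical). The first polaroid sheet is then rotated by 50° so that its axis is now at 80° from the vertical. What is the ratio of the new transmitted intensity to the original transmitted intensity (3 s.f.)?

Before rotation:
Unpolarized light through the first polarizer → I₁ = ½ I₀, now polarized at 30°.
I₂ = I₁ cos²(110° − 30°) = 0.5 I₀ · cos²(80°) = 0.01508 I₀.
I₃ = I₂ cos²(140° − 110°) = 0.01508 I₀ · cos²(30°) = 0.01131 I₀.
After rotation:
Unpolarized light through the first polarizer → I₁ = ½ I₀, now polarized at 80°.
I₂ = I₁ cos²(110° − 80°) = 0.5 I₀ · cos²(30°) = 0.375 I₀.
I₃ = I₂ cos²(140° − 110°) = 0.375 I₀ · cos²(30°) = 0.2813 I₀.
Ratio = 0.2813 / 0.01131 = 24.87.

I_new/I_old ≈ 24.9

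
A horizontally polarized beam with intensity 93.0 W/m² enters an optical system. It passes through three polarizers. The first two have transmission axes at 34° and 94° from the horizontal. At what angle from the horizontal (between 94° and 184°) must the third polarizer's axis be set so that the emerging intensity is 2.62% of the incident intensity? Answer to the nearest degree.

I₁ = I₀ cos²(34° − 0°) = I₀ cos²(34°) = 0.6873 I₀.
I₂ = I₁ cos²(94° − 34°) = 0.6873 I₀ · cos²(60°) = 0.1718 I₀.
Need I₃/I₀ = 0.0262, so cos²(θ − 94°) = 0.0262 / 0.1718 = 0.1525.
θ − 94° = arccos(√0.1525) = 67.0°, giving θ ≈ 94 + 67.0 = 161.0°.

θ ≈ 161°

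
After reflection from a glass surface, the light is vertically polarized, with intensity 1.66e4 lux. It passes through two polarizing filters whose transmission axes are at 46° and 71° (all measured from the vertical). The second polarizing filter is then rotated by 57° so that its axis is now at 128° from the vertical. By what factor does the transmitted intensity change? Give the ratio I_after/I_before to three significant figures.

Before rotation:
I₁ = I₀ cos²(46° − 0°) = I₀ cos²(46°) = 0.4826 I₀.
I₂ = I₁ cos²(71° − 46°) = 0.4826 I₀ · cos²(25°) = 0.3964 I₀.
After rotation:
I₁ = I₀ cos²(46° − 0°) = I₀ cos²(46°) = 0.4826 I₀.
I₂ = I₁ cos²(128° − 46°) = 0.4826 I₀ · cos²(82°) = 0.009347 I₀.
Ratio = 0.009347 / 0.3964 = 0.02358.

I_new/I_old ≈ 0.0236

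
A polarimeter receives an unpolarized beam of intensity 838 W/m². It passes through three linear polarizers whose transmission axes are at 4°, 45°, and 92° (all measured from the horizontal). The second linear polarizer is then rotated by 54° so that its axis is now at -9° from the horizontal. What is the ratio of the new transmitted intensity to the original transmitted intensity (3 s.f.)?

I_new/I_old ≈ 0.130

Before rotation:
Unpolarized light through the first polarizer → I₁ = ½ I₀, now polarized at 4°.
I₂ = I₁ cos²(45° − 4°) = 0.5 I₀ · cos²(41°) = 0.2848 I₀.
I₃ = I₂ cos²(92° − 45°) = 0.2848 I₀ · cos²(47°) = 0.1325 I₀.
After rotation:
Unpolarized light through the first polarizer → I₁ = ½ I₀, now polarized at 4°.
I₂ = I₁ cos²(-9° − 4°) = 0.5 I₀ · cos²(13°) = 0.4747 I₀.
Angle between axes 2 and 3: 79°. I₃ = 0.4747 I₀ · cos²(79°) = 0.01728 I₀.
Ratio = 0.01728 / 0.1325 = 0.1305.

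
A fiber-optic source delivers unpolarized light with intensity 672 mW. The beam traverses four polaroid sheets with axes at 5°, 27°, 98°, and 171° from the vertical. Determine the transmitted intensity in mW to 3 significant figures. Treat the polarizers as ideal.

I ≈ 2.62 mW

Unpolarized light through the first polarizer → I₁ = 672 mW/2 = 336 mW, polarized at 5°.
I₂ = I₁ · cos²(22°) = 336 · 0.8597 = 288.8 mW.
I₃ = I₂ · cos²(71°) = 288.8 · 0.106 = 30.62 mW.
I₄ = I₃ · cos²(73°) = 30.62 · 0.08548 = 2.617 mW.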